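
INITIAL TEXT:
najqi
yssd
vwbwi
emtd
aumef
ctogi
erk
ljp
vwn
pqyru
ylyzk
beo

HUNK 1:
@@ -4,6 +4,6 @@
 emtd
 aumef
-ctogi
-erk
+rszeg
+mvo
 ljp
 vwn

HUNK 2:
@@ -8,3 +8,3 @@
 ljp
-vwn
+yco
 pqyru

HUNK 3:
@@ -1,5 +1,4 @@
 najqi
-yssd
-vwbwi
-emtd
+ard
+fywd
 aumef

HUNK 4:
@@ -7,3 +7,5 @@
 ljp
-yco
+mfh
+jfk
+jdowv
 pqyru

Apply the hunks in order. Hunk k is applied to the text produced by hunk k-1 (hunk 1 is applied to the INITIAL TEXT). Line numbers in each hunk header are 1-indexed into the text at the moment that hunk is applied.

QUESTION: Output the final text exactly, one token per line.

Answer: najqi
ard
fywd
aumef
rszeg
mvo
ljp
mfh
jfk
jdowv
pqyru
ylyzk
beo

Derivation:
Hunk 1: at line 4 remove [ctogi,erk] add [rszeg,mvo] -> 12 lines: najqi yssd vwbwi emtd aumef rszeg mvo ljp vwn pqyru ylyzk beo
Hunk 2: at line 8 remove [vwn] add [yco] -> 12 lines: najqi yssd vwbwi emtd aumef rszeg mvo ljp yco pqyru ylyzk beo
Hunk 3: at line 1 remove [yssd,vwbwi,emtd] add [ard,fywd] -> 11 lines: najqi ard fywd aumef rszeg mvo ljp yco pqyru ylyzk beo
Hunk 4: at line 7 remove [yco] add [mfh,jfk,jdowv] -> 13 lines: najqi ard fywd aumef rszeg mvo ljp mfh jfk jdowv pqyru ylyzk beo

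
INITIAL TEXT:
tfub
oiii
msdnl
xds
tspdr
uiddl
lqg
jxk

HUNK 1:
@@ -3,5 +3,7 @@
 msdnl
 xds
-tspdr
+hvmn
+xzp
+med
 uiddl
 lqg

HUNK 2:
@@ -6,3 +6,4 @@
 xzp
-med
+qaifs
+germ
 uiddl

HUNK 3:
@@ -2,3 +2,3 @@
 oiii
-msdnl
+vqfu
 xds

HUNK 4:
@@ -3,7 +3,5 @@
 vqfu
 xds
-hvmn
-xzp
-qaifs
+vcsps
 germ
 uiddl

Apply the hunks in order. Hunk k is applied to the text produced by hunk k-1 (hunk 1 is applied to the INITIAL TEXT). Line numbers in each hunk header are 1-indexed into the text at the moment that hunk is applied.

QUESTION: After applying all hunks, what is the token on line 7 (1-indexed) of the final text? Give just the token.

Answer: uiddl

Derivation:
Hunk 1: at line 3 remove [tspdr] add [hvmn,xzp,med] -> 10 lines: tfub oiii msdnl xds hvmn xzp med uiddl lqg jxk
Hunk 2: at line 6 remove [med] add [qaifs,germ] -> 11 lines: tfub oiii msdnl xds hvmn xzp qaifs germ uiddl lqg jxk
Hunk 3: at line 2 remove [msdnl] add [vqfu] -> 11 lines: tfub oiii vqfu xds hvmn xzp qaifs germ uiddl lqg jxk
Hunk 4: at line 3 remove [hvmn,xzp,qaifs] add [vcsps] -> 9 lines: tfub oiii vqfu xds vcsps germ uiddl lqg jxk
Final line 7: uiddl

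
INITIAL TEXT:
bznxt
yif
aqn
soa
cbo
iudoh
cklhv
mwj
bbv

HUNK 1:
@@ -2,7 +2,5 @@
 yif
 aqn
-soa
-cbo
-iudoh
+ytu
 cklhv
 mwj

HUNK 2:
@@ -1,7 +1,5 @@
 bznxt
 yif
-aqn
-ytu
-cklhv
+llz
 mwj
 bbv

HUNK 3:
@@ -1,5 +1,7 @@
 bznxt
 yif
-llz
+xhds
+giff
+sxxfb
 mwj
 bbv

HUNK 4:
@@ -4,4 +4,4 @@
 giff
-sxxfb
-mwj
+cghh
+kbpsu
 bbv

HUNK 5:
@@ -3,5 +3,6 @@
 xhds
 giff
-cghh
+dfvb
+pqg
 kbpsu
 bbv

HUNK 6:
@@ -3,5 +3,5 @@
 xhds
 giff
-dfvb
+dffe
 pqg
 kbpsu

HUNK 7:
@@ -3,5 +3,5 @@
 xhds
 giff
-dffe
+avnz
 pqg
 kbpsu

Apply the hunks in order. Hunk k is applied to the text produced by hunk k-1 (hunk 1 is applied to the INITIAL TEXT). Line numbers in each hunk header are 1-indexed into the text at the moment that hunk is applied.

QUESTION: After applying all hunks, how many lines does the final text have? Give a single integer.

Answer: 8

Derivation:
Hunk 1: at line 2 remove [soa,cbo,iudoh] add [ytu] -> 7 lines: bznxt yif aqn ytu cklhv mwj bbv
Hunk 2: at line 1 remove [aqn,ytu,cklhv] add [llz] -> 5 lines: bznxt yif llz mwj bbv
Hunk 3: at line 1 remove [llz] add [xhds,giff,sxxfb] -> 7 lines: bznxt yif xhds giff sxxfb mwj bbv
Hunk 4: at line 4 remove [sxxfb,mwj] add [cghh,kbpsu] -> 7 lines: bznxt yif xhds giff cghh kbpsu bbv
Hunk 5: at line 3 remove [cghh] add [dfvb,pqg] -> 8 lines: bznxt yif xhds giff dfvb pqg kbpsu bbv
Hunk 6: at line 3 remove [dfvb] add [dffe] -> 8 lines: bznxt yif xhds giff dffe pqg kbpsu bbv
Hunk 7: at line 3 remove [dffe] add [avnz] -> 8 lines: bznxt yif xhds giff avnz pqg kbpsu bbv
Final line count: 8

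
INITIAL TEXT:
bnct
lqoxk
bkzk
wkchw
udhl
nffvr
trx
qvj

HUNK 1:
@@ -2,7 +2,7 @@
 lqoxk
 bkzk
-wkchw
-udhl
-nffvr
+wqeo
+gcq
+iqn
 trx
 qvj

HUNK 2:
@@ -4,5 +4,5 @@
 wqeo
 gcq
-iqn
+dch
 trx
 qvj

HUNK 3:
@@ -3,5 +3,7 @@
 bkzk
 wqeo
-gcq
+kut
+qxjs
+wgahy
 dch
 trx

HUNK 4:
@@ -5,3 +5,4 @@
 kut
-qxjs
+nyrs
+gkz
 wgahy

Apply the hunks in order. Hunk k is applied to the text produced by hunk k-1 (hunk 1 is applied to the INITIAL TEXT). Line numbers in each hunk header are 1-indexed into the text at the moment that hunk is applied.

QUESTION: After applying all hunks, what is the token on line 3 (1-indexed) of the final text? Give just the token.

Answer: bkzk

Derivation:
Hunk 1: at line 2 remove [wkchw,udhl,nffvr] add [wqeo,gcq,iqn] -> 8 lines: bnct lqoxk bkzk wqeo gcq iqn trx qvj
Hunk 2: at line 4 remove [iqn] add [dch] -> 8 lines: bnct lqoxk bkzk wqeo gcq dch trx qvj
Hunk 3: at line 3 remove [gcq] add [kut,qxjs,wgahy] -> 10 lines: bnct lqoxk bkzk wqeo kut qxjs wgahy dch trx qvj
Hunk 4: at line 5 remove [qxjs] add [nyrs,gkz] -> 11 lines: bnct lqoxk bkzk wqeo kut nyrs gkz wgahy dch trx qvj
Final line 3: bkzk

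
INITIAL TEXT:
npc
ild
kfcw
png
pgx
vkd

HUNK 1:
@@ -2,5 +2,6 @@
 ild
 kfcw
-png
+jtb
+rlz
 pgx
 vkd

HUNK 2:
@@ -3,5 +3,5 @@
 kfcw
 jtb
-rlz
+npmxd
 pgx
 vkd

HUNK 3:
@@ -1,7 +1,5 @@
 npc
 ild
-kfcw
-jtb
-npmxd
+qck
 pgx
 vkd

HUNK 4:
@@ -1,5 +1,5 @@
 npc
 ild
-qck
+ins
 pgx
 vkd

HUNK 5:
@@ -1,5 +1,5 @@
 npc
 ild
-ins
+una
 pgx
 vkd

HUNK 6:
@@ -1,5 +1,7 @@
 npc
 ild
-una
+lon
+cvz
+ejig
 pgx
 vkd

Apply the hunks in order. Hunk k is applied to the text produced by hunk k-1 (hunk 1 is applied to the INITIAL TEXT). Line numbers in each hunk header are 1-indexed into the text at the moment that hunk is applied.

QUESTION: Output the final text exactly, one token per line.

Hunk 1: at line 2 remove [png] add [jtb,rlz] -> 7 lines: npc ild kfcw jtb rlz pgx vkd
Hunk 2: at line 3 remove [rlz] add [npmxd] -> 7 lines: npc ild kfcw jtb npmxd pgx vkd
Hunk 3: at line 1 remove [kfcw,jtb,npmxd] add [qck] -> 5 lines: npc ild qck pgx vkd
Hunk 4: at line 1 remove [qck] add [ins] -> 5 lines: npc ild ins pgx vkd
Hunk 5: at line 1 remove [ins] add [una] -> 5 lines: npc ild una pgx vkd
Hunk 6: at line 1 remove [una] add [lon,cvz,ejig] -> 7 lines: npc ild lon cvz ejig pgx vkd

Answer: npc
ild
lon
cvz
ejig
pgx
vkd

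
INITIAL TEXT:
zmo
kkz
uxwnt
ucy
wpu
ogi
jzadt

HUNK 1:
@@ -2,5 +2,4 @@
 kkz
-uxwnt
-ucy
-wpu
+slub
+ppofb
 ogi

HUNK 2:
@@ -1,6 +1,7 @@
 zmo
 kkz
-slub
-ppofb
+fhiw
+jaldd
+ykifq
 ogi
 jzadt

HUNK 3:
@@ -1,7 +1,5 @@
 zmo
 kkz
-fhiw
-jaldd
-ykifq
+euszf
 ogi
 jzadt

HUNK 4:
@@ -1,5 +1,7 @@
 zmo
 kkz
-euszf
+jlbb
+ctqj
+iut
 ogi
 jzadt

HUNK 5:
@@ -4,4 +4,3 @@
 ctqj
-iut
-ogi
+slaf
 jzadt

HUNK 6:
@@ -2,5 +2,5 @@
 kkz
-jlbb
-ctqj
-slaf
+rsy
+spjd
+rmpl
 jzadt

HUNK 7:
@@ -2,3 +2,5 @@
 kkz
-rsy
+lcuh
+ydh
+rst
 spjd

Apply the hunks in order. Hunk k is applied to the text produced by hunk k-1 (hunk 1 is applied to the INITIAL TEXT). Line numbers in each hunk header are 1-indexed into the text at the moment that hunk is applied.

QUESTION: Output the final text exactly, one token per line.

Hunk 1: at line 2 remove [uxwnt,ucy,wpu] add [slub,ppofb] -> 6 lines: zmo kkz slub ppofb ogi jzadt
Hunk 2: at line 1 remove [slub,ppofb] add [fhiw,jaldd,ykifq] -> 7 lines: zmo kkz fhiw jaldd ykifq ogi jzadt
Hunk 3: at line 1 remove [fhiw,jaldd,ykifq] add [euszf] -> 5 lines: zmo kkz euszf ogi jzadt
Hunk 4: at line 1 remove [euszf] add [jlbb,ctqj,iut] -> 7 lines: zmo kkz jlbb ctqj iut ogi jzadt
Hunk 5: at line 4 remove [iut,ogi] add [slaf] -> 6 lines: zmo kkz jlbb ctqj slaf jzadt
Hunk 6: at line 2 remove [jlbb,ctqj,slaf] add [rsy,spjd,rmpl] -> 6 lines: zmo kkz rsy spjd rmpl jzadt
Hunk 7: at line 2 remove [rsy] add [lcuh,ydh,rst] -> 8 lines: zmo kkz lcuh ydh rst spjd rmpl jzadt

Answer: zmo
kkz
lcuh
ydh
rst
spjd
rmpl
jzadt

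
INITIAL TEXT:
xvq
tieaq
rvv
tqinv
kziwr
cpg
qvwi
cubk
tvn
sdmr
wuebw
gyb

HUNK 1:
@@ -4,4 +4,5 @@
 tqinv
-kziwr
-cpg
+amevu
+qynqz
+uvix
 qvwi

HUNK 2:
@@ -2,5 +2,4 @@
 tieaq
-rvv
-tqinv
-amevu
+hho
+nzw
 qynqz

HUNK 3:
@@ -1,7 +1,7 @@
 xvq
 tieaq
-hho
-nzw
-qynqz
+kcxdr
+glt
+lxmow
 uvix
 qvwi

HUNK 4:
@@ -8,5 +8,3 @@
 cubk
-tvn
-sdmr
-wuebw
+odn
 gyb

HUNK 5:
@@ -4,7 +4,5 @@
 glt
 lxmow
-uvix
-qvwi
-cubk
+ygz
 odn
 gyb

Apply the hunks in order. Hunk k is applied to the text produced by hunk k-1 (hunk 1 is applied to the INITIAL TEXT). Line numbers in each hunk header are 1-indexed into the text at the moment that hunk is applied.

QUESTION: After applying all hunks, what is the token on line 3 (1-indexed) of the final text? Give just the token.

Hunk 1: at line 4 remove [kziwr,cpg] add [amevu,qynqz,uvix] -> 13 lines: xvq tieaq rvv tqinv amevu qynqz uvix qvwi cubk tvn sdmr wuebw gyb
Hunk 2: at line 2 remove [rvv,tqinv,amevu] add [hho,nzw] -> 12 lines: xvq tieaq hho nzw qynqz uvix qvwi cubk tvn sdmr wuebw gyb
Hunk 3: at line 1 remove [hho,nzw,qynqz] add [kcxdr,glt,lxmow] -> 12 lines: xvq tieaq kcxdr glt lxmow uvix qvwi cubk tvn sdmr wuebw gyb
Hunk 4: at line 8 remove [tvn,sdmr,wuebw] add [odn] -> 10 lines: xvq tieaq kcxdr glt lxmow uvix qvwi cubk odn gyb
Hunk 5: at line 4 remove [uvix,qvwi,cubk] add [ygz] -> 8 lines: xvq tieaq kcxdr glt lxmow ygz odn gyb
Final line 3: kcxdr

Answer: kcxdr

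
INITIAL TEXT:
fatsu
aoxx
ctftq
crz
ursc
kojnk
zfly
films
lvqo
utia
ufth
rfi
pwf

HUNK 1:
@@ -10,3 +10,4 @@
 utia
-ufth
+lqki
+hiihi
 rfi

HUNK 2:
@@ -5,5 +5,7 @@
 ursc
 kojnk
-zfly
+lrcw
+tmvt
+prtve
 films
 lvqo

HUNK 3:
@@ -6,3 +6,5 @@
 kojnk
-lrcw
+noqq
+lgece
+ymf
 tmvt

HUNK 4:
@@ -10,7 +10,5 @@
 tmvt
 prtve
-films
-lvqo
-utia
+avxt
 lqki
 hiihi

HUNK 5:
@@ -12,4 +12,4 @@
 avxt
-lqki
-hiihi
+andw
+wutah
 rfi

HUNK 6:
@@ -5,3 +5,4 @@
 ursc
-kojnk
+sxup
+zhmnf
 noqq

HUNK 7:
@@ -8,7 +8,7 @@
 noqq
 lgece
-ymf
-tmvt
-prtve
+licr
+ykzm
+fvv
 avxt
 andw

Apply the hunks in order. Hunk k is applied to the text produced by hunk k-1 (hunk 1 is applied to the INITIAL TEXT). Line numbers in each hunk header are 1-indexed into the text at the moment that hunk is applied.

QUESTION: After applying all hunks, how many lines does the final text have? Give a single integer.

Answer: 17

Derivation:
Hunk 1: at line 10 remove [ufth] add [lqki,hiihi] -> 14 lines: fatsu aoxx ctftq crz ursc kojnk zfly films lvqo utia lqki hiihi rfi pwf
Hunk 2: at line 5 remove [zfly] add [lrcw,tmvt,prtve] -> 16 lines: fatsu aoxx ctftq crz ursc kojnk lrcw tmvt prtve films lvqo utia lqki hiihi rfi pwf
Hunk 3: at line 6 remove [lrcw] add [noqq,lgece,ymf] -> 18 lines: fatsu aoxx ctftq crz ursc kojnk noqq lgece ymf tmvt prtve films lvqo utia lqki hiihi rfi pwf
Hunk 4: at line 10 remove [films,lvqo,utia] add [avxt] -> 16 lines: fatsu aoxx ctftq crz ursc kojnk noqq lgece ymf tmvt prtve avxt lqki hiihi rfi pwf
Hunk 5: at line 12 remove [lqki,hiihi] add [andw,wutah] -> 16 lines: fatsu aoxx ctftq crz ursc kojnk noqq lgece ymf tmvt prtve avxt andw wutah rfi pwf
Hunk 6: at line 5 remove [kojnk] add [sxup,zhmnf] -> 17 lines: fatsu aoxx ctftq crz ursc sxup zhmnf noqq lgece ymf tmvt prtve avxt andw wutah rfi pwf
Hunk 7: at line 8 remove [ymf,tmvt,prtve] add [licr,ykzm,fvv] -> 17 lines: fatsu aoxx ctftq crz ursc sxup zhmnf noqq lgece licr ykzm fvv avxt andw wutah rfi pwf
Final line count: 17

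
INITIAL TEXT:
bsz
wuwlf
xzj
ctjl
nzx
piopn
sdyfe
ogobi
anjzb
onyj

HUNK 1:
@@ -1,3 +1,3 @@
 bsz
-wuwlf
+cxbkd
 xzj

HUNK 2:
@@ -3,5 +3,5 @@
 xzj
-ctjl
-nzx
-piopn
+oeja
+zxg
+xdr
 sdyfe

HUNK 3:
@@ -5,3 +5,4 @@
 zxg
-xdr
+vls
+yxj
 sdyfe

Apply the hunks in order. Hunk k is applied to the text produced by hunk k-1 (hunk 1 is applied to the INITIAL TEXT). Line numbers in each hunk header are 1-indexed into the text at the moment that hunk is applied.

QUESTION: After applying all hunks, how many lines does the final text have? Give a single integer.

Hunk 1: at line 1 remove [wuwlf] add [cxbkd] -> 10 lines: bsz cxbkd xzj ctjl nzx piopn sdyfe ogobi anjzb onyj
Hunk 2: at line 3 remove [ctjl,nzx,piopn] add [oeja,zxg,xdr] -> 10 lines: bsz cxbkd xzj oeja zxg xdr sdyfe ogobi anjzb onyj
Hunk 3: at line 5 remove [xdr] add [vls,yxj] -> 11 lines: bsz cxbkd xzj oeja zxg vls yxj sdyfe ogobi anjzb onyj
Final line count: 11

Answer: 11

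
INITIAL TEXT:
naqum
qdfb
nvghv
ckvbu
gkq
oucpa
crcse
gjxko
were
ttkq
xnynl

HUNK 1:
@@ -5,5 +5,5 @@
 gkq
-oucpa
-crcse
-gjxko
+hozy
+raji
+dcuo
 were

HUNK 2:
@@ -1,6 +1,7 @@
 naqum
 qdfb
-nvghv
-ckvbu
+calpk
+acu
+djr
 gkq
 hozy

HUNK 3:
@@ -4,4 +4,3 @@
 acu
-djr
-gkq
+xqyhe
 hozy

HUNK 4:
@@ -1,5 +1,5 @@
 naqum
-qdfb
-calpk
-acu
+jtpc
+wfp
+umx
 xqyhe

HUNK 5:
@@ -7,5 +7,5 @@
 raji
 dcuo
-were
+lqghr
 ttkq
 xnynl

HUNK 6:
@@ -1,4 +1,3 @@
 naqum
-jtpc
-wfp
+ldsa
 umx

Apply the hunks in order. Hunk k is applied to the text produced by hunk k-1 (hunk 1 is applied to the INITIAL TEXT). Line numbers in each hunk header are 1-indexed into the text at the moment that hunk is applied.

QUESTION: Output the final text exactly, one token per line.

Hunk 1: at line 5 remove [oucpa,crcse,gjxko] add [hozy,raji,dcuo] -> 11 lines: naqum qdfb nvghv ckvbu gkq hozy raji dcuo were ttkq xnynl
Hunk 2: at line 1 remove [nvghv,ckvbu] add [calpk,acu,djr] -> 12 lines: naqum qdfb calpk acu djr gkq hozy raji dcuo were ttkq xnynl
Hunk 3: at line 4 remove [djr,gkq] add [xqyhe] -> 11 lines: naqum qdfb calpk acu xqyhe hozy raji dcuo were ttkq xnynl
Hunk 4: at line 1 remove [qdfb,calpk,acu] add [jtpc,wfp,umx] -> 11 lines: naqum jtpc wfp umx xqyhe hozy raji dcuo were ttkq xnynl
Hunk 5: at line 7 remove [were] add [lqghr] -> 11 lines: naqum jtpc wfp umx xqyhe hozy raji dcuo lqghr ttkq xnynl
Hunk 6: at line 1 remove [jtpc,wfp] add [ldsa] -> 10 lines: naqum ldsa umx xqyhe hozy raji dcuo lqghr ttkq xnynl

Answer: naqum
ldsa
umx
xqyhe
hozy
raji
dcuo
lqghr
ttkq
xnynl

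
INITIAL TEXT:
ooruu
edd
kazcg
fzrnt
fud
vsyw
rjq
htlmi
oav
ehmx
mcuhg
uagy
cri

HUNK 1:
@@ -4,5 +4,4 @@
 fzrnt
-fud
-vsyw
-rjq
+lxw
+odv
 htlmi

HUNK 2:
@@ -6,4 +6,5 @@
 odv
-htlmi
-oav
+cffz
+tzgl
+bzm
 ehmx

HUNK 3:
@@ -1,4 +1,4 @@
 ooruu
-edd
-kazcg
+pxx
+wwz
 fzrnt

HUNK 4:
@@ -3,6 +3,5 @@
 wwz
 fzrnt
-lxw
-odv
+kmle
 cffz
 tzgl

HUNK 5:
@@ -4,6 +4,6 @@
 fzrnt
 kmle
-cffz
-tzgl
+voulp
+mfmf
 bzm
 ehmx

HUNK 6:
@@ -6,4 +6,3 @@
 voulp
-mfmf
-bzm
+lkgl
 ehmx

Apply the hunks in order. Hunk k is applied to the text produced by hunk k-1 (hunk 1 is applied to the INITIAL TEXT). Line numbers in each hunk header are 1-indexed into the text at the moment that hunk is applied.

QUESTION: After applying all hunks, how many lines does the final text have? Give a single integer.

Answer: 11

Derivation:
Hunk 1: at line 4 remove [fud,vsyw,rjq] add [lxw,odv] -> 12 lines: ooruu edd kazcg fzrnt lxw odv htlmi oav ehmx mcuhg uagy cri
Hunk 2: at line 6 remove [htlmi,oav] add [cffz,tzgl,bzm] -> 13 lines: ooruu edd kazcg fzrnt lxw odv cffz tzgl bzm ehmx mcuhg uagy cri
Hunk 3: at line 1 remove [edd,kazcg] add [pxx,wwz] -> 13 lines: ooruu pxx wwz fzrnt lxw odv cffz tzgl bzm ehmx mcuhg uagy cri
Hunk 4: at line 3 remove [lxw,odv] add [kmle] -> 12 lines: ooruu pxx wwz fzrnt kmle cffz tzgl bzm ehmx mcuhg uagy cri
Hunk 5: at line 4 remove [cffz,tzgl] add [voulp,mfmf] -> 12 lines: ooruu pxx wwz fzrnt kmle voulp mfmf bzm ehmx mcuhg uagy cri
Hunk 6: at line 6 remove [mfmf,bzm] add [lkgl] -> 11 lines: ooruu pxx wwz fzrnt kmle voulp lkgl ehmx mcuhg uagy cri
Final line count: 11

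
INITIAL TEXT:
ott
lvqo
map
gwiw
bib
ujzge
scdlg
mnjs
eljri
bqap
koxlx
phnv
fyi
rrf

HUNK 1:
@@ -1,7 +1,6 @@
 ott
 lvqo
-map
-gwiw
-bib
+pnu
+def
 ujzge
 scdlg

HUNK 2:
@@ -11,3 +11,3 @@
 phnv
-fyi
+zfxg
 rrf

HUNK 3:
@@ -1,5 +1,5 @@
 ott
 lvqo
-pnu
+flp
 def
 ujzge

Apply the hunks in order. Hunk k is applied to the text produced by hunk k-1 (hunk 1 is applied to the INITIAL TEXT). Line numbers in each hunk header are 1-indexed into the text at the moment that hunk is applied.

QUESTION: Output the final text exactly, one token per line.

Hunk 1: at line 1 remove [map,gwiw,bib] add [pnu,def] -> 13 lines: ott lvqo pnu def ujzge scdlg mnjs eljri bqap koxlx phnv fyi rrf
Hunk 2: at line 11 remove [fyi] add [zfxg] -> 13 lines: ott lvqo pnu def ujzge scdlg mnjs eljri bqap koxlx phnv zfxg rrf
Hunk 3: at line 1 remove [pnu] add [flp] -> 13 lines: ott lvqo flp def ujzge scdlg mnjs eljri bqap koxlx phnv zfxg rrf

Answer: ott
lvqo
flp
def
ujzge
scdlg
mnjs
eljri
bqap
koxlx
phnv
zfxg
rrf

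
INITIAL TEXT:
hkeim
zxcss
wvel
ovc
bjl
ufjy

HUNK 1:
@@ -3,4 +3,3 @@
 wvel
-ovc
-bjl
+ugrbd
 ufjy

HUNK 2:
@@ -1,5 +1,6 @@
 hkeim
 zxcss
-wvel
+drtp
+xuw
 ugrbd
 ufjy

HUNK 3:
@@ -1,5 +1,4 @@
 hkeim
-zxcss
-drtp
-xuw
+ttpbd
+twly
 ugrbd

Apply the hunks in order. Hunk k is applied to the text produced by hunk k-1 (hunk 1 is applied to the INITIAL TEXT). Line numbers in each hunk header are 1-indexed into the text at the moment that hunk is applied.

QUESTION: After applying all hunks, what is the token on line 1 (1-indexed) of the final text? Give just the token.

Answer: hkeim

Derivation:
Hunk 1: at line 3 remove [ovc,bjl] add [ugrbd] -> 5 lines: hkeim zxcss wvel ugrbd ufjy
Hunk 2: at line 1 remove [wvel] add [drtp,xuw] -> 6 lines: hkeim zxcss drtp xuw ugrbd ufjy
Hunk 3: at line 1 remove [zxcss,drtp,xuw] add [ttpbd,twly] -> 5 lines: hkeim ttpbd twly ugrbd ufjy
Final line 1: hkeim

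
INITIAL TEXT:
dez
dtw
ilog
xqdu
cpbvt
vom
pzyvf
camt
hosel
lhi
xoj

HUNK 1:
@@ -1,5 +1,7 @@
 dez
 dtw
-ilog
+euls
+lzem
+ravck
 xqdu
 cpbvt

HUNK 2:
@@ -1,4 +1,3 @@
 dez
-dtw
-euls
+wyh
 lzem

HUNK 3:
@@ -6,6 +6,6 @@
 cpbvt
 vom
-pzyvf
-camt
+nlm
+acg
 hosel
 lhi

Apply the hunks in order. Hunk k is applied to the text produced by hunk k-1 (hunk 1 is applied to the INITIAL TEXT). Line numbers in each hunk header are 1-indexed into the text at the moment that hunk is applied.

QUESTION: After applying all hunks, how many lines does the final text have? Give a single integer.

Answer: 12

Derivation:
Hunk 1: at line 1 remove [ilog] add [euls,lzem,ravck] -> 13 lines: dez dtw euls lzem ravck xqdu cpbvt vom pzyvf camt hosel lhi xoj
Hunk 2: at line 1 remove [dtw,euls] add [wyh] -> 12 lines: dez wyh lzem ravck xqdu cpbvt vom pzyvf camt hosel lhi xoj
Hunk 3: at line 6 remove [pzyvf,camt] add [nlm,acg] -> 12 lines: dez wyh lzem ravck xqdu cpbvt vom nlm acg hosel lhi xoj
Final line count: 12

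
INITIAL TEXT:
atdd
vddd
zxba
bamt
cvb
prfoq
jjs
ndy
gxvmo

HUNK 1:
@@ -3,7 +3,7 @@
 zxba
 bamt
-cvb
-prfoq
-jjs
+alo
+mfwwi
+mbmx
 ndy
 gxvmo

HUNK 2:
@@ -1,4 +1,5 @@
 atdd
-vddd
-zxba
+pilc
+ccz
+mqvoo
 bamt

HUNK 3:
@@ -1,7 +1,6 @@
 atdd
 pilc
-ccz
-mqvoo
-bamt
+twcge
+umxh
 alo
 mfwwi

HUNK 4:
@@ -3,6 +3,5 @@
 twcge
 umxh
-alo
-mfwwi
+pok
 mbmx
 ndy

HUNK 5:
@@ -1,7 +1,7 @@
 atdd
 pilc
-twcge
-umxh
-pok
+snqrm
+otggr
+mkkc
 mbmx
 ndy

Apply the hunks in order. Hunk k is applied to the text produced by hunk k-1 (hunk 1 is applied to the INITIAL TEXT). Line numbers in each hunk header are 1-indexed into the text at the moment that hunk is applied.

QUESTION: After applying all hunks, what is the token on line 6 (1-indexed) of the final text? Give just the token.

Answer: mbmx

Derivation:
Hunk 1: at line 3 remove [cvb,prfoq,jjs] add [alo,mfwwi,mbmx] -> 9 lines: atdd vddd zxba bamt alo mfwwi mbmx ndy gxvmo
Hunk 2: at line 1 remove [vddd,zxba] add [pilc,ccz,mqvoo] -> 10 lines: atdd pilc ccz mqvoo bamt alo mfwwi mbmx ndy gxvmo
Hunk 3: at line 1 remove [ccz,mqvoo,bamt] add [twcge,umxh] -> 9 lines: atdd pilc twcge umxh alo mfwwi mbmx ndy gxvmo
Hunk 4: at line 3 remove [alo,mfwwi] add [pok] -> 8 lines: atdd pilc twcge umxh pok mbmx ndy gxvmo
Hunk 5: at line 1 remove [twcge,umxh,pok] add [snqrm,otggr,mkkc] -> 8 lines: atdd pilc snqrm otggr mkkc mbmx ndy gxvmo
Final line 6: mbmx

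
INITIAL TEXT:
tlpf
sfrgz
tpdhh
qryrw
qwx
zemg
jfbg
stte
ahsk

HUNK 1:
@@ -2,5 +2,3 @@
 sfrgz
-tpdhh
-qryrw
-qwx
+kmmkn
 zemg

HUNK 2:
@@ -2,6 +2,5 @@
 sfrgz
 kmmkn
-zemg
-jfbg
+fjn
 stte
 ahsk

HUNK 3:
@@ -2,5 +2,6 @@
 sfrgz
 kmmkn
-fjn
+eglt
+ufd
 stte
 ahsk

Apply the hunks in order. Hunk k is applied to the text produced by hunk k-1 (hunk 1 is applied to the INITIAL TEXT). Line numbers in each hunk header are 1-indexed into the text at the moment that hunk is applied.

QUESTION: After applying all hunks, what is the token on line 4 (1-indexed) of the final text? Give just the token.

Hunk 1: at line 2 remove [tpdhh,qryrw,qwx] add [kmmkn] -> 7 lines: tlpf sfrgz kmmkn zemg jfbg stte ahsk
Hunk 2: at line 2 remove [zemg,jfbg] add [fjn] -> 6 lines: tlpf sfrgz kmmkn fjn stte ahsk
Hunk 3: at line 2 remove [fjn] add [eglt,ufd] -> 7 lines: tlpf sfrgz kmmkn eglt ufd stte ahsk
Final line 4: eglt

Answer: eglt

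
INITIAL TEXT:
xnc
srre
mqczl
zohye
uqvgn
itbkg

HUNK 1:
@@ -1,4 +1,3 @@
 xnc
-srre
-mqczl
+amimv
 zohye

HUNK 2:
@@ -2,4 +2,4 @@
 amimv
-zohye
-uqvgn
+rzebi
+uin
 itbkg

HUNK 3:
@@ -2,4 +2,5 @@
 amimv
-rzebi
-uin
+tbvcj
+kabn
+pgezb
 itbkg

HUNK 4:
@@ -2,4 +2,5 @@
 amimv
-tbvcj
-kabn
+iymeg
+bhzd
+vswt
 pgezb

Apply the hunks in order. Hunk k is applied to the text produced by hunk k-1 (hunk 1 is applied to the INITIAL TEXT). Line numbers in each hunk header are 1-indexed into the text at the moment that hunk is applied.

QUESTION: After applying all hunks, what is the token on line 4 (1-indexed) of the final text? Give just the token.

Answer: bhzd

Derivation:
Hunk 1: at line 1 remove [srre,mqczl] add [amimv] -> 5 lines: xnc amimv zohye uqvgn itbkg
Hunk 2: at line 2 remove [zohye,uqvgn] add [rzebi,uin] -> 5 lines: xnc amimv rzebi uin itbkg
Hunk 3: at line 2 remove [rzebi,uin] add [tbvcj,kabn,pgezb] -> 6 lines: xnc amimv tbvcj kabn pgezb itbkg
Hunk 4: at line 2 remove [tbvcj,kabn] add [iymeg,bhzd,vswt] -> 7 lines: xnc amimv iymeg bhzd vswt pgezb itbkg
Final line 4: bhzd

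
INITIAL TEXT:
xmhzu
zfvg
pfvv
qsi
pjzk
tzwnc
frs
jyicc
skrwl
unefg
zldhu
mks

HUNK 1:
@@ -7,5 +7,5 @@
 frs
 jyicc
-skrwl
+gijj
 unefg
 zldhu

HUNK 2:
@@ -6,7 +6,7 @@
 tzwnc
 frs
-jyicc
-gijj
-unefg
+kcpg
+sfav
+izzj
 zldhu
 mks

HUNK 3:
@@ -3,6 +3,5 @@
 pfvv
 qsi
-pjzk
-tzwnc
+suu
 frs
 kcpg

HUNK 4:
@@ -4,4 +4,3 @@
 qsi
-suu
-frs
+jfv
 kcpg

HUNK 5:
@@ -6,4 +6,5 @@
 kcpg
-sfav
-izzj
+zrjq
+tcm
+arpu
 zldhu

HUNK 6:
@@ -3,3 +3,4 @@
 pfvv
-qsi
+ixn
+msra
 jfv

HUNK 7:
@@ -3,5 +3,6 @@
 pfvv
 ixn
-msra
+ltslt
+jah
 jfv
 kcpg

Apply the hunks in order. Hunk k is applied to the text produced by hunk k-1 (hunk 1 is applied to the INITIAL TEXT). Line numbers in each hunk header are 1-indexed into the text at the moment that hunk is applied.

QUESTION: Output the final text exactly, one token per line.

Answer: xmhzu
zfvg
pfvv
ixn
ltslt
jah
jfv
kcpg
zrjq
tcm
arpu
zldhu
mks

Derivation:
Hunk 1: at line 7 remove [skrwl] add [gijj] -> 12 lines: xmhzu zfvg pfvv qsi pjzk tzwnc frs jyicc gijj unefg zldhu mks
Hunk 2: at line 6 remove [jyicc,gijj,unefg] add [kcpg,sfav,izzj] -> 12 lines: xmhzu zfvg pfvv qsi pjzk tzwnc frs kcpg sfav izzj zldhu mks
Hunk 3: at line 3 remove [pjzk,tzwnc] add [suu] -> 11 lines: xmhzu zfvg pfvv qsi suu frs kcpg sfav izzj zldhu mks
Hunk 4: at line 4 remove [suu,frs] add [jfv] -> 10 lines: xmhzu zfvg pfvv qsi jfv kcpg sfav izzj zldhu mks
Hunk 5: at line 6 remove [sfav,izzj] add [zrjq,tcm,arpu] -> 11 lines: xmhzu zfvg pfvv qsi jfv kcpg zrjq tcm arpu zldhu mks
Hunk 6: at line 3 remove [qsi] add [ixn,msra] -> 12 lines: xmhzu zfvg pfvv ixn msra jfv kcpg zrjq tcm arpu zldhu mks
Hunk 7: at line 3 remove [msra] add [ltslt,jah] -> 13 lines: xmhzu zfvg pfvv ixn ltslt jah jfv kcpg zrjq tcm arpu zldhu mks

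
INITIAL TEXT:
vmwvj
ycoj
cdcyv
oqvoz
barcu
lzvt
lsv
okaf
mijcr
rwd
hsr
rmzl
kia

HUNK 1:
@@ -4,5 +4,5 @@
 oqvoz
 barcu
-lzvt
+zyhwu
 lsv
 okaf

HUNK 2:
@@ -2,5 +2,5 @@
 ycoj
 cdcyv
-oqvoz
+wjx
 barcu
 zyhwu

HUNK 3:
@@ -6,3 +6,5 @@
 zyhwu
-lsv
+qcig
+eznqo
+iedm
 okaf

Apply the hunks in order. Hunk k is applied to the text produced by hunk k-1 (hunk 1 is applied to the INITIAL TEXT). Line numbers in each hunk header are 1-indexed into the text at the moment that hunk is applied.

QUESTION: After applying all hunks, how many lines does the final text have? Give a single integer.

Hunk 1: at line 4 remove [lzvt] add [zyhwu] -> 13 lines: vmwvj ycoj cdcyv oqvoz barcu zyhwu lsv okaf mijcr rwd hsr rmzl kia
Hunk 2: at line 2 remove [oqvoz] add [wjx] -> 13 lines: vmwvj ycoj cdcyv wjx barcu zyhwu lsv okaf mijcr rwd hsr rmzl kia
Hunk 3: at line 6 remove [lsv] add [qcig,eznqo,iedm] -> 15 lines: vmwvj ycoj cdcyv wjx barcu zyhwu qcig eznqo iedm okaf mijcr rwd hsr rmzl kia
Final line count: 15

Answer: 15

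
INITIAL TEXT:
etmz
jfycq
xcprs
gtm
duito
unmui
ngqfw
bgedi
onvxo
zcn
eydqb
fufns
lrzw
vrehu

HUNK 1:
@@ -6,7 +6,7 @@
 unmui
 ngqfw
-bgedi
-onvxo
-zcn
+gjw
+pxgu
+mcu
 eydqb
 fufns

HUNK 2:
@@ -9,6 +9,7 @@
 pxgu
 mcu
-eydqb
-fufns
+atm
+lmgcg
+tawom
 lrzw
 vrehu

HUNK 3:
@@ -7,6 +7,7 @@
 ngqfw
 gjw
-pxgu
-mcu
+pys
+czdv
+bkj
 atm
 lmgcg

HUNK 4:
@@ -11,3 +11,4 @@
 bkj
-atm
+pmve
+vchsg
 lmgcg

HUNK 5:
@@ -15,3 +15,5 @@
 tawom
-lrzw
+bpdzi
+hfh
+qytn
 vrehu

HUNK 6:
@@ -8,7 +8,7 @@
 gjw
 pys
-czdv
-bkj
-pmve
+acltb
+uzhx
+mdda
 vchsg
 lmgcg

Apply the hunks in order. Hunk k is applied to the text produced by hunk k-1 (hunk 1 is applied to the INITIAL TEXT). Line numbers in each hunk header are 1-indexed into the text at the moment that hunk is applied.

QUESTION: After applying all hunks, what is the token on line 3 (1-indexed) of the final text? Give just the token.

Hunk 1: at line 6 remove [bgedi,onvxo,zcn] add [gjw,pxgu,mcu] -> 14 lines: etmz jfycq xcprs gtm duito unmui ngqfw gjw pxgu mcu eydqb fufns lrzw vrehu
Hunk 2: at line 9 remove [eydqb,fufns] add [atm,lmgcg,tawom] -> 15 lines: etmz jfycq xcprs gtm duito unmui ngqfw gjw pxgu mcu atm lmgcg tawom lrzw vrehu
Hunk 3: at line 7 remove [pxgu,mcu] add [pys,czdv,bkj] -> 16 lines: etmz jfycq xcprs gtm duito unmui ngqfw gjw pys czdv bkj atm lmgcg tawom lrzw vrehu
Hunk 4: at line 11 remove [atm] add [pmve,vchsg] -> 17 lines: etmz jfycq xcprs gtm duito unmui ngqfw gjw pys czdv bkj pmve vchsg lmgcg tawom lrzw vrehu
Hunk 5: at line 15 remove [lrzw] add [bpdzi,hfh,qytn] -> 19 lines: etmz jfycq xcprs gtm duito unmui ngqfw gjw pys czdv bkj pmve vchsg lmgcg tawom bpdzi hfh qytn vrehu
Hunk 6: at line 8 remove [czdv,bkj,pmve] add [acltb,uzhx,mdda] -> 19 lines: etmz jfycq xcprs gtm duito unmui ngqfw gjw pys acltb uzhx mdda vchsg lmgcg tawom bpdzi hfh qytn vrehu
Final line 3: xcprs

Answer: xcprs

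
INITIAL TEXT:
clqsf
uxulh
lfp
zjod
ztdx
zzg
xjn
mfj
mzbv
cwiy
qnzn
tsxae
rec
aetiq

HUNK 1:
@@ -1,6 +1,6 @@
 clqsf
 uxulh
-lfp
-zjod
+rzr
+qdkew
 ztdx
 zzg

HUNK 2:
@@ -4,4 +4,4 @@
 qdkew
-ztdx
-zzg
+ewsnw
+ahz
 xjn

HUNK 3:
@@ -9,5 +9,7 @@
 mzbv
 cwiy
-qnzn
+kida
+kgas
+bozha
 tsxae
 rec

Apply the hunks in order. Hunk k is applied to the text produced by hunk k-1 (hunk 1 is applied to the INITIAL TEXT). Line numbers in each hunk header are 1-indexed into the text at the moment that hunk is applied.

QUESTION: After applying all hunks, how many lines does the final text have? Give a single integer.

Answer: 16

Derivation:
Hunk 1: at line 1 remove [lfp,zjod] add [rzr,qdkew] -> 14 lines: clqsf uxulh rzr qdkew ztdx zzg xjn mfj mzbv cwiy qnzn tsxae rec aetiq
Hunk 2: at line 4 remove [ztdx,zzg] add [ewsnw,ahz] -> 14 lines: clqsf uxulh rzr qdkew ewsnw ahz xjn mfj mzbv cwiy qnzn tsxae rec aetiq
Hunk 3: at line 9 remove [qnzn] add [kida,kgas,bozha] -> 16 lines: clqsf uxulh rzr qdkew ewsnw ahz xjn mfj mzbv cwiy kida kgas bozha tsxae rec aetiq
Final line count: 16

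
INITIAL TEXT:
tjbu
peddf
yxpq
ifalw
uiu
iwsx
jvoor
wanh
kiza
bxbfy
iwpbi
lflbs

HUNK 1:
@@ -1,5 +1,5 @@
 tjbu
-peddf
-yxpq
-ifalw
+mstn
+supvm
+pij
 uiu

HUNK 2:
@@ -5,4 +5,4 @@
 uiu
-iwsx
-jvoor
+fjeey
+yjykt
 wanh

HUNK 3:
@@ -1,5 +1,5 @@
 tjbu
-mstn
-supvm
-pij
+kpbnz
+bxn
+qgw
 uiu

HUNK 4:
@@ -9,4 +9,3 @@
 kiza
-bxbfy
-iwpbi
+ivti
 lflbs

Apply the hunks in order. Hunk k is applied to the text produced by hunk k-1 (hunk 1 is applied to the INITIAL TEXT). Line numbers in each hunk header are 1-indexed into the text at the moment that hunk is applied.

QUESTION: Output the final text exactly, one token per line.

Answer: tjbu
kpbnz
bxn
qgw
uiu
fjeey
yjykt
wanh
kiza
ivti
lflbs

Derivation:
Hunk 1: at line 1 remove [peddf,yxpq,ifalw] add [mstn,supvm,pij] -> 12 lines: tjbu mstn supvm pij uiu iwsx jvoor wanh kiza bxbfy iwpbi lflbs
Hunk 2: at line 5 remove [iwsx,jvoor] add [fjeey,yjykt] -> 12 lines: tjbu mstn supvm pij uiu fjeey yjykt wanh kiza bxbfy iwpbi lflbs
Hunk 3: at line 1 remove [mstn,supvm,pij] add [kpbnz,bxn,qgw] -> 12 lines: tjbu kpbnz bxn qgw uiu fjeey yjykt wanh kiza bxbfy iwpbi lflbs
Hunk 4: at line 9 remove [bxbfy,iwpbi] add [ivti] -> 11 lines: tjbu kpbnz bxn qgw uiu fjeey yjykt wanh kiza ivti lflbs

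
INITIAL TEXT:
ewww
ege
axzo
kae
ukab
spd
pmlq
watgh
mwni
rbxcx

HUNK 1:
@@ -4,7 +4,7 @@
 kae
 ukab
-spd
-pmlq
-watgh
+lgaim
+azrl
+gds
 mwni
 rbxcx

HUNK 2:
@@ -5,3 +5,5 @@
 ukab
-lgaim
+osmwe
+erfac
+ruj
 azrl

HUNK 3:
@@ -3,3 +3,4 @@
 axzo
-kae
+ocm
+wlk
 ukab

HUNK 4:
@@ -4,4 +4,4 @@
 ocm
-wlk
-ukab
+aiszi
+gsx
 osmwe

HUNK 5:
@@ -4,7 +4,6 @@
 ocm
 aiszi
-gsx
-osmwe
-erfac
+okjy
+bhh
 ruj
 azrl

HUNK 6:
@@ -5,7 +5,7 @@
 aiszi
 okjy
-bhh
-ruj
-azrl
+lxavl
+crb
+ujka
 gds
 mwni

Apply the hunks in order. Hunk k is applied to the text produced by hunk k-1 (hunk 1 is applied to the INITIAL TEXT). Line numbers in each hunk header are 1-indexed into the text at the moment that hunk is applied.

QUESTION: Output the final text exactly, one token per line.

Hunk 1: at line 4 remove [spd,pmlq,watgh] add [lgaim,azrl,gds] -> 10 lines: ewww ege axzo kae ukab lgaim azrl gds mwni rbxcx
Hunk 2: at line 5 remove [lgaim] add [osmwe,erfac,ruj] -> 12 lines: ewww ege axzo kae ukab osmwe erfac ruj azrl gds mwni rbxcx
Hunk 3: at line 3 remove [kae] add [ocm,wlk] -> 13 lines: ewww ege axzo ocm wlk ukab osmwe erfac ruj azrl gds mwni rbxcx
Hunk 4: at line 4 remove [wlk,ukab] add [aiszi,gsx] -> 13 lines: ewww ege axzo ocm aiszi gsx osmwe erfac ruj azrl gds mwni rbxcx
Hunk 5: at line 4 remove [gsx,osmwe,erfac] add [okjy,bhh] -> 12 lines: ewww ege axzo ocm aiszi okjy bhh ruj azrl gds mwni rbxcx
Hunk 6: at line 5 remove [bhh,ruj,azrl] add [lxavl,crb,ujka] -> 12 lines: ewww ege axzo ocm aiszi okjy lxavl crb ujka gds mwni rbxcx

Answer: ewww
ege
axzo
ocm
aiszi
okjy
lxavl
crb
ujka
gds
mwni
rbxcx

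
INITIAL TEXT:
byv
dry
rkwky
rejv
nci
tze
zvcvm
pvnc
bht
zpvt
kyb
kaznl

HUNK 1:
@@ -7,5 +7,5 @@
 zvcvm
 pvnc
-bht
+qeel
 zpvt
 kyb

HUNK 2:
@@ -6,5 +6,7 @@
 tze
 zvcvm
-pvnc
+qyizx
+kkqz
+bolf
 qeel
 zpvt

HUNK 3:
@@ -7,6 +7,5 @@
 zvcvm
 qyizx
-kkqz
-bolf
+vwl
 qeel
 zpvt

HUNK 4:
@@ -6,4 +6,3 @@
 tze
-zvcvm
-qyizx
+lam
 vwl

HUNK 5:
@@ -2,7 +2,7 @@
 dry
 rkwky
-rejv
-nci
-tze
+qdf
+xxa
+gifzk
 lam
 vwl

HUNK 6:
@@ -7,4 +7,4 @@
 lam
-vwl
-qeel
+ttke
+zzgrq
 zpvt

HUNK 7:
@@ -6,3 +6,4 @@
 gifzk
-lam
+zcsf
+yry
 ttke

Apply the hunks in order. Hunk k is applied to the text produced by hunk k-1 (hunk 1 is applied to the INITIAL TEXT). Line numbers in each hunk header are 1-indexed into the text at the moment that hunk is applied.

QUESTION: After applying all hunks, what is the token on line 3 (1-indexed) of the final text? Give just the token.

Answer: rkwky

Derivation:
Hunk 1: at line 7 remove [bht] add [qeel] -> 12 lines: byv dry rkwky rejv nci tze zvcvm pvnc qeel zpvt kyb kaznl
Hunk 2: at line 6 remove [pvnc] add [qyizx,kkqz,bolf] -> 14 lines: byv dry rkwky rejv nci tze zvcvm qyizx kkqz bolf qeel zpvt kyb kaznl
Hunk 3: at line 7 remove [kkqz,bolf] add [vwl] -> 13 lines: byv dry rkwky rejv nci tze zvcvm qyizx vwl qeel zpvt kyb kaznl
Hunk 4: at line 6 remove [zvcvm,qyizx] add [lam] -> 12 lines: byv dry rkwky rejv nci tze lam vwl qeel zpvt kyb kaznl
Hunk 5: at line 2 remove [rejv,nci,tze] add [qdf,xxa,gifzk] -> 12 lines: byv dry rkwky qdf xxa gifzk lam vwl qeel zpvt kyb kaznl
Hunk 6: at line 7 remove [vwl,qeel] add [ttke,zzgrq] -> 12 lines: byv dry rkwky qdf xxa gifzk lam ttke zzgrq zpvt kyb kaznl
Hunk 7: at line 6 remove [lam] add [zcsf,yry] -> 13 lines: byv dry rkwky qdf xxa gifzk zcsf yry ttke zzgrq zpvt kyb kaznl
Final line 3: rkwky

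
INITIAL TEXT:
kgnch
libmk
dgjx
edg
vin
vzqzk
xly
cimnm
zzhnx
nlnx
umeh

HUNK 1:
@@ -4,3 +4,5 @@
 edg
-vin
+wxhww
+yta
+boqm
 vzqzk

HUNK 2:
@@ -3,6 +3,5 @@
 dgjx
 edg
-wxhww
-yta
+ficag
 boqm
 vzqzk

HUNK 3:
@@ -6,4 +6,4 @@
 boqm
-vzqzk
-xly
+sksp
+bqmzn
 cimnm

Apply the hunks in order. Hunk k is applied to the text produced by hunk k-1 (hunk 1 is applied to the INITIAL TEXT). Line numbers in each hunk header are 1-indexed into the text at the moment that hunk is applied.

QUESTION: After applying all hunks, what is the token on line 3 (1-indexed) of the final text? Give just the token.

Answer: dgjx

Derivation:
Hunk 1: at line 4 remove [vin] add [wxhww,yta,boqm] -> 13 lines: kgnch libmk dgjx edg wxhww yta boqm vzqzk xly cimnm zzhnx nlnx umeh
Hunk 2: at line 3 remove [wxhww,yta] add [ficag] -> 12 lines: kgnch libmk dgjx edg ficag boqm vzqzk xly cimnm zzhnx nlnx umeh
Hunk 3: at line 6 remove [vzqzk,xly] add [sksp,bqmzn] -> 12 lines: kgnch libmk dgjx edg ficag boqm sksp bqmzn cimnm zzhnx nlnx umeh
Final line 3: dgjx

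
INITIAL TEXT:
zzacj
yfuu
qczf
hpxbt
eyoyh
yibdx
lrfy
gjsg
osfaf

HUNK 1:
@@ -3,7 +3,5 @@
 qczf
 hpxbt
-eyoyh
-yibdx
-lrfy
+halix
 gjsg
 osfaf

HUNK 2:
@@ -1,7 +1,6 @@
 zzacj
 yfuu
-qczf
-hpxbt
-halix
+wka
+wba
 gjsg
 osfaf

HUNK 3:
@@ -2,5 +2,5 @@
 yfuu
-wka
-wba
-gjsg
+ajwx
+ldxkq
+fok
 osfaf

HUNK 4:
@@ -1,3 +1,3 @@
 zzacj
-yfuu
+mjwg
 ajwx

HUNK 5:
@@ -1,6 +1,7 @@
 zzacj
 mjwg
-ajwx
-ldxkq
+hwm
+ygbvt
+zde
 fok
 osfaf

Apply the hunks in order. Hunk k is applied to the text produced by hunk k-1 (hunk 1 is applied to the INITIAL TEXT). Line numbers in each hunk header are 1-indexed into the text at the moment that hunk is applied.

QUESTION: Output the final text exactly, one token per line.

Answer: zzacj
mjwg
hwm
ygbvt
zde
fok
osfaf

Derivation:
Hunk 1: at line 3 remove [eyoyh,yibdx,lrfy] add [halix] -> 7 lines: zzacj yfuu qczf hpxbt halix gjsg osfaf
Hunk 2: at line 1 remove [qczf,hpxbt,halix] add [wka,wba] -> 6 lines: zzacj yfuu wka wba gjsg osfaf
Hunk 3: at line 2 remove [wka,wba,gjsg] add [ajwx,ldxkq,fok] -> 6 lines: zzacj yfuu ajwx ldxkq fok osfaf
Hunk 4: at line 1 remove [yfuu] add [mjwg] -> 6 lines: zzacj mjwg ajwx ldxkq fok osfaf
Hunk 5: at line 1 remove [ajwx,ldxkq] add [hwm,ygbvt,zde] -> 7 lines: zzacj mjwg hwm ygbvt zde fok osfaf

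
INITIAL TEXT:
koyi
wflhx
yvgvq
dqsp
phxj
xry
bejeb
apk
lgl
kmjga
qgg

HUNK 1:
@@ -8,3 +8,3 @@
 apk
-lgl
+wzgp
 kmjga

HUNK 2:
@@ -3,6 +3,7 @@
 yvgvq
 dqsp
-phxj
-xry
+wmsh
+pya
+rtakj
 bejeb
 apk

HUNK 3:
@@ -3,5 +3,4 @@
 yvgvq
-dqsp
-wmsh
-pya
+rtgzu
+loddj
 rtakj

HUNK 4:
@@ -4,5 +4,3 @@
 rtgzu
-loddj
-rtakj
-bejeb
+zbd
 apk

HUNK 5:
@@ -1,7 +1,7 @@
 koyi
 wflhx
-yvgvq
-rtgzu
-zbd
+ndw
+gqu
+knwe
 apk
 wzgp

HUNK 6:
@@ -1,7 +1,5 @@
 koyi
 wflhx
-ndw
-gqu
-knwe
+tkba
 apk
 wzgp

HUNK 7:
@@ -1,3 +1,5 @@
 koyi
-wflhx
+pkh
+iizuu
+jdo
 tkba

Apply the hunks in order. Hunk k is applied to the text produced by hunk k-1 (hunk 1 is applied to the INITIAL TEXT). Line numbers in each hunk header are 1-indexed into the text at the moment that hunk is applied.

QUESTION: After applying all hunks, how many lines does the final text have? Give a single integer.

Answer: 9

Derivation:
Hunk 1: at line 8 remove [lgl] add [wzgp] -> 11 lines: koyi wflhx yvgvq dqsp phxj xry bejeb apk wzgp kmjga qgg
Hunk 2: at line 3 remove [phxj,xry] add [wmsh,pya,rtakj] -> 12 lines: koyi wflhx yvgvq dqsp wmsh pya rtakj bejeb apk wzgp kmjga qgg
Hunk 3: at line 3 remove [dqsp,wmsh,pya] add [rtgzu,loddj] -> 11 lines: koyi wflhx yvgvq rtgzu loddj rtakj bejeb apk wzgp kmjga qgg
Hunk 4: at line 4 remove [loddj,rtakj,bejeb] add [zbd] -> 9 lines: koyi wflhx yvgvq rtgzu zbd apk wzgp kmjga qgg
Hunk 5: at line 1 remove [yvgvq,rtgzu,zbd] add [ndw,gqu,knwe] -> 9 lines: koyi wflhx ndw gqu knwe apk wzgp kmjga qgg
Hunk 6: at line 1 remove [ndw,gqu,knwe] add [tkba] -> 7 lines: koyi wflhx tkba apk wzgp kmjga qgg
Hunk 7: at line 1 remove [wflhx] add [pkh,iizuu,jdo] -> 9 lines: koyi pkh iizuu jdo tkba apk wzgp kmjga qgg
Final line count: 9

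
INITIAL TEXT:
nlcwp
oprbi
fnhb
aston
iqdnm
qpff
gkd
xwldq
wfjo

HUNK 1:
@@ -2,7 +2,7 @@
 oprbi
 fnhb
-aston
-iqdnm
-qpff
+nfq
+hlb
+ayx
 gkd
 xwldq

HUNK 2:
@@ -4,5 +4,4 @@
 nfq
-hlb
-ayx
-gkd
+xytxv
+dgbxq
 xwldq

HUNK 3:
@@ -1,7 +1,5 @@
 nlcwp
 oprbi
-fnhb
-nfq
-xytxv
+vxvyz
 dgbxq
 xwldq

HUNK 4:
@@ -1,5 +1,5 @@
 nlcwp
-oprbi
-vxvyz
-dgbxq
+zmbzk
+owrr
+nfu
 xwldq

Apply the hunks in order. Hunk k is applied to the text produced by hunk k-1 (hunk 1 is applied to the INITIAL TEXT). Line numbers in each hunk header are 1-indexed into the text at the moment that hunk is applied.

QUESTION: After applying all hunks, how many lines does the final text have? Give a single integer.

Hunk 1: at line 2 remove [aston,iqdnm,qpff] add [nfq,hlb,ayx] -> 9 lines: nlcwp oprbi fnhb nfq hlb ayx gkd xwldq wfjo
Hunk 2: at line 4 remove [hlb,ayx,gkd] add [xytxv,dgbxq] -> 8 lines: nlcwp oprbi fnhb nfq xytxv dgbxq xwldq wfjo
Hunk 3: at line 1 remove [fnhb,nfq,xytxv] add [vxvyz] -> 6 lines: nlcwp oprbi vxvyz dgbxq xwldq wfjo
Hunk 4: at line 1 remove [oprbi,vxvyz,dgbxq] add [zmbzk,owrr,nfu] -> 6 lines: nlcwp zmbzk owrr nfu xwldq wfjo
Final line count: 6

Answer: 6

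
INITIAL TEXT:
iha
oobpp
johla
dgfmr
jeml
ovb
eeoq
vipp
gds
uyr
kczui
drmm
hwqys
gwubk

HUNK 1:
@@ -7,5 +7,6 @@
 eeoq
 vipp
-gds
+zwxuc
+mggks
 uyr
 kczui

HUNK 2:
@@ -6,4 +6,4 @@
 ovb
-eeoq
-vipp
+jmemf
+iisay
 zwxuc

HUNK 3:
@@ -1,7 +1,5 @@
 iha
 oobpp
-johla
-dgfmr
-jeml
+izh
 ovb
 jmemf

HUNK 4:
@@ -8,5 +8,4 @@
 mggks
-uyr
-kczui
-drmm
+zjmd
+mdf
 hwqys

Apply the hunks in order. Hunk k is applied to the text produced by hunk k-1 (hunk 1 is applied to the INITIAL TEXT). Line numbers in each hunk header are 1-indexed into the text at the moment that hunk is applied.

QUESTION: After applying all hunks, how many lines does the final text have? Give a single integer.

Hunk 1: at line 7 remove [gds] add [zwxuc,mggks] -> 15 lines: iha oobpp johla dgfmr jeml ovb eeoq vipp zwxuc mggks uyr kczui drmm hwqys gwubk
Hunk 2: at line 6 remove [eeoq,vipp] add [jmemf,iisay] -> 15 lines: iha oobpp johla dgfmr jeml ovb jmemf iisay zwxuc mggks uyr kczui drmm hwqys gwubk
Hunk 3: at line 1 remove [johla,dgfmr,jeml] add [izh] -> 13 lines: iha oobpp izh ovb jmemf iisay zwxuc mggks uyr kczui drmm hwqys gwubk
Hunk 4: at line 8 remove [uyr,kczui,drmm] add [zjmd,mdf] -> 12 lines: iha oobpp izh ovb jmemf iisay zwxuc mggks zjmd mdf hwqys gwubk
Final line count: 12

Answer: 12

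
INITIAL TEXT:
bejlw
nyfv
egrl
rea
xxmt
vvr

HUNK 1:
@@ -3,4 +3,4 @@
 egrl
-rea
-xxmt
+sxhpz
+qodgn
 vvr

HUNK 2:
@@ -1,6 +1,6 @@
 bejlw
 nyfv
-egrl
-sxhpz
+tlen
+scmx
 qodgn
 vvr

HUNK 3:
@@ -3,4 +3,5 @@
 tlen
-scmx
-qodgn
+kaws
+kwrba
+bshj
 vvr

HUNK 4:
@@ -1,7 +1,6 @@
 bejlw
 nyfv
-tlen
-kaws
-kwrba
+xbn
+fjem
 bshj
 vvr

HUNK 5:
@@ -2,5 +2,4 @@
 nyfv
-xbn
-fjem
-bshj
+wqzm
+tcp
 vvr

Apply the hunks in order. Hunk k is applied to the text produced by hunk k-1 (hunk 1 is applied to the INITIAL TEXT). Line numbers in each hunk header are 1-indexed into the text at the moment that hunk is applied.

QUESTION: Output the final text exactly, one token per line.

Answer: bejlw
nyfv
wqzm
tcp
vvr

Derivation:
Hunk 1: at line 3 remove [rea,xxmt] add [sxhpz,qodgn] -> 6 lines: bejlw nyfv egrl sxhpz qodgn vvr
Hunk 2: at line 1 remove [egrl,sxhpz] add [tlen,scmx] -> 6 lines: bejlw nyfv tlen scmx qodgn vvr
Hunk 3: at line 3 remove [scmx,qodgn] add [kaws,kwrba,bshj] -> 7 lines: bejlw nyfv tlen kaws kwrba bshj vvr
Hunk 4: at line 1 remove [tlen,kaws,kwrba] add [xbn,fjem] -> 6 lines: bejlw nyfv xbn fjem bshj vvr
Hunk 5: at line 2 remove [xbn,fjem,bshj] add [wqzm,tcp] -> 5 lines: bejlw nyfv wqzm tcp vvr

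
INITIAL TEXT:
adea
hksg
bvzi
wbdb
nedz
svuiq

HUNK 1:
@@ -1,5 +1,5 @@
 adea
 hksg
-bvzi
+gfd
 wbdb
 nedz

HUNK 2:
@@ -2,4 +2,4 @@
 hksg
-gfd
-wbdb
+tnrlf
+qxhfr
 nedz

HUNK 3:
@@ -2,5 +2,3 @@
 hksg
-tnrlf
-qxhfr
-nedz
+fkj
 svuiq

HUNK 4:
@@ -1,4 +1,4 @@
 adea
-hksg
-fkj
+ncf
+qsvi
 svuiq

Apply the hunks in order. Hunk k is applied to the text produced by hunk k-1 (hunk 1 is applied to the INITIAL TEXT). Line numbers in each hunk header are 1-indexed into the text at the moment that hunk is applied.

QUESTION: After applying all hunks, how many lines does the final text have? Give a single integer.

Hunk 1: at line 1 remove [bvzi] add [gfd] -> 6 lines: adea hksg gfd wbdb nedz svuiq
Hunk 2: at line 2 remove [gfd,wbdb] add [tnrlf,qxhfr] -> 6 lines: adea hksg tnrlf qxhfr nedz svuiq
Hunk 3: at line 2 remove [tnrlf,qxhfr,nedz] add [fkj] -> 4 lines: adea hksg fkj svuiq
Hunk 4: at line 1 remove [hksg,fkj] add [ncf,qsvi] -> 4 lines: adea ncf qsvi svuiq
Final line count: 4

Answer: 4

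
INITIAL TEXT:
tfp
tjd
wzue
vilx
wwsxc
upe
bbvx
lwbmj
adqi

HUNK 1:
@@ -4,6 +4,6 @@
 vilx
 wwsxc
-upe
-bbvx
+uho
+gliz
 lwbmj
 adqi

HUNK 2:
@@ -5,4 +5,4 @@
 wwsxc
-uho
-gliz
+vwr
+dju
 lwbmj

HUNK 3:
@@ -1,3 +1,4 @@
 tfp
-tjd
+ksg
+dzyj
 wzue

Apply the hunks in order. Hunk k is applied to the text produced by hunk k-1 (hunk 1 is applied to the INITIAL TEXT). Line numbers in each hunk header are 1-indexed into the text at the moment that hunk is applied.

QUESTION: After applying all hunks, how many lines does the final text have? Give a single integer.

Answer: 10

Derivation:
Hunk 1: at line 4 remove [upe,bbvx] add [uho,gliz] -> 9 lines: tfp tjd wzue vilx wwsxc uho gliz lwbmj adqi
Hunk 2: at line 5 remove [uho,gliz] add [vwr,dju] -> 9 lines: tfp tjd wzue vilx wwsxc vwr dju lwbmj adqi
Hunk 3: at line 1 remove [tjd] add [ksg,dzyj] -> 10 lines: tfp ksg dzyj wzue vilx wwsxc vwr dju lwbmj adqi
Final line count: 10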